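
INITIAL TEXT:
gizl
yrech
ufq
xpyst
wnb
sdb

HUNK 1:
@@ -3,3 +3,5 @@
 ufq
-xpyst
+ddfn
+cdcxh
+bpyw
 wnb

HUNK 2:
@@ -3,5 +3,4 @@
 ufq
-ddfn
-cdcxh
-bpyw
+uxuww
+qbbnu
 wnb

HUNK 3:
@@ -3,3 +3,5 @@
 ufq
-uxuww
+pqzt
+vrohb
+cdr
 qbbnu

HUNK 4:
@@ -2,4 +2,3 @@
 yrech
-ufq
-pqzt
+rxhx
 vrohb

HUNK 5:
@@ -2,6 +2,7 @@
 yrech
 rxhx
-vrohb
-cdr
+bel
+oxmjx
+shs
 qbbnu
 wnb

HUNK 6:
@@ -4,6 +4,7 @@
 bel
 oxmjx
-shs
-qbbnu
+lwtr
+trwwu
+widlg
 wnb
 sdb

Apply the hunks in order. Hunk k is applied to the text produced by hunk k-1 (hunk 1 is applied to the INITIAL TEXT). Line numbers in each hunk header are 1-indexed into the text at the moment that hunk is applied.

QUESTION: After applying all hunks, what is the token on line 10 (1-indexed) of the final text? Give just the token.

Answer: sdb

Derivation:
Hunk 1: at line 3 remove [xpyst] add [ddfn,cdcxh,bpyw] -> 8 lines: gizl yrech ufq ddfn cdcxh bpyw wnb sdb
Hunk 2: at line 3 remove [ddfn,cdcxh,bpyw] add [uxuww,qbbnu] -> 7 lines: gizl yrech ufq uxuww qbbnu wnb sdb
Hunk 3: at line 3 remove [uxuww] add [pqzt,vrohb,cdr] -> 9 lines: gizl yrech ufq pqzt vrohb cdr qbbnu wnb sdb
Hunk 4: at line 2 remove [ufq,pqzt] add [rxhx] -> 8 lines: gizl yrech rxhx vrohb cdr qbbnu wnb sdb
Hunk 5: at line 2 remove [vrohb,cdr] add [bel,oxmjx,shs] -> 9 lines: gizl yrech rxhx bel oxmjx shs qbbnu wnb sdb
Hunk 6: at line 4 remove [shs,qbbnu] add [lwtr,trwwu,widlg] -> 10 lines: gizl yrech rxhx bel oxmjx lwtr trwwu widlg wnb sdb
Final line 10: sdb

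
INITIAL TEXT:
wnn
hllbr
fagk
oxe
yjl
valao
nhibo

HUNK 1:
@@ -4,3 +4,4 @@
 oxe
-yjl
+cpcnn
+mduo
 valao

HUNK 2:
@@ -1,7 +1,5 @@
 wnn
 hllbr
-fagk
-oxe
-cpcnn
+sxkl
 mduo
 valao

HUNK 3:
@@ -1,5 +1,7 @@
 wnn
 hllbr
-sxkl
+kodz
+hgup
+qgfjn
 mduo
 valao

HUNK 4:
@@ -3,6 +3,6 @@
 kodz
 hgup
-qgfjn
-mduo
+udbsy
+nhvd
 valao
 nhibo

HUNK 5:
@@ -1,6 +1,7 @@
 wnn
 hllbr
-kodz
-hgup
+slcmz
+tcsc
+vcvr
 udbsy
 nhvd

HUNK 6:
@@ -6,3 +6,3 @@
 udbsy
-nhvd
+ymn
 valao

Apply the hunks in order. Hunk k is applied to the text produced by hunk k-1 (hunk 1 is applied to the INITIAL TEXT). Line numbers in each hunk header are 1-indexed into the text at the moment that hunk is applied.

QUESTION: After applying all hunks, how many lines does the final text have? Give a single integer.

Answer: 9

Derivation:
Hunk 1: at line 4 remove [yjl] add [cpcnn,mduo] -> 8 lines: wnn hllbr fagk oxe cpcnn mduo valao nhibo
Hunk 2: at line 1 remove [fagk,oxe,cpcnn] add [sxkl] -> 6 lines: wnn hllbr sxkl mduo valao nhibo
Hunk 3: at line 1 remove [sxkl] add [kodz,hgup,qgfjn] -> 8 lines: wnn hllbr kodz hgup qgfjn mduo valao nhibo
Hunk 4: at line 3 remove [qgfjn,mduo] add [udbsy,nhvd] -> 8 lines: wnn hllbr kodz hgup udbsy nhvd valao nhibo
Hunk 5: at line 1 remove [kodz,hgup] add [slcmz,tcsc,vcvr] -> 9 lines: wnn hllbr slcmz tcsc vcvr udbsy nhvd valao nhibo
Hunk 6: at line 6 remove [nhvd] add [ymn] -> 9 lines: wnn hllbr slcmz tcsc vcvr udbsy ymn valao nhibo
Final line count: 9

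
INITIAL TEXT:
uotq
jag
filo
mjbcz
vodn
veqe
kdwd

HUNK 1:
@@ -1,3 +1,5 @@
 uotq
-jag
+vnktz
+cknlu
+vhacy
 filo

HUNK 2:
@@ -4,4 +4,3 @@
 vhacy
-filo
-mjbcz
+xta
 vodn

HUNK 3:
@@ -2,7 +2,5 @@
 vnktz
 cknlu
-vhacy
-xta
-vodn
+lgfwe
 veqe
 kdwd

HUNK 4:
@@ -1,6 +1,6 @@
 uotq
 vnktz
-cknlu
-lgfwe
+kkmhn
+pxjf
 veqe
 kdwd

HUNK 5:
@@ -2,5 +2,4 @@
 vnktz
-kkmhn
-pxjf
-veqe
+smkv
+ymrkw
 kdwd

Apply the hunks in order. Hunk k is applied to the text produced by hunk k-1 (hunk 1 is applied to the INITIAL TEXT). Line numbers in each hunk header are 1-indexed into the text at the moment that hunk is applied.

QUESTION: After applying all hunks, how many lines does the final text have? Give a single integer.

Hunk 1: at line 1 remove [jag] add [vnktz,cknlu,vhacy] -> 9 lines: uotq vnktz cknlu vhacy filo mjbcz vodn veqe kdwd
Hunk 2: at line 4 remove [filo,mjbcz] add [xta] -> 8 lines: uotq vnktz cknlu vhacy xta vodn veqe kdwd
Hunk 3: at line 2 remove [vhacy,xta,vodn] add [lgfwe] -> 6 lines: uotq vnktz cknlu lgfwe veqe kdwd
Hunk 4: at line 1 remove [cknlu,lgfwe] add [kkmhn,pxjf] -> 6 lines: uotq vnktz kkmhn pxjf veqe kdwd
Hunk 5: at line 2 remove [kkmhn,pxjf,veqe] add [smkv,ymrkw] -> 5 lines: uotq vnktz smkv ymrkw kdwd
Final line count: 5

Answer: 5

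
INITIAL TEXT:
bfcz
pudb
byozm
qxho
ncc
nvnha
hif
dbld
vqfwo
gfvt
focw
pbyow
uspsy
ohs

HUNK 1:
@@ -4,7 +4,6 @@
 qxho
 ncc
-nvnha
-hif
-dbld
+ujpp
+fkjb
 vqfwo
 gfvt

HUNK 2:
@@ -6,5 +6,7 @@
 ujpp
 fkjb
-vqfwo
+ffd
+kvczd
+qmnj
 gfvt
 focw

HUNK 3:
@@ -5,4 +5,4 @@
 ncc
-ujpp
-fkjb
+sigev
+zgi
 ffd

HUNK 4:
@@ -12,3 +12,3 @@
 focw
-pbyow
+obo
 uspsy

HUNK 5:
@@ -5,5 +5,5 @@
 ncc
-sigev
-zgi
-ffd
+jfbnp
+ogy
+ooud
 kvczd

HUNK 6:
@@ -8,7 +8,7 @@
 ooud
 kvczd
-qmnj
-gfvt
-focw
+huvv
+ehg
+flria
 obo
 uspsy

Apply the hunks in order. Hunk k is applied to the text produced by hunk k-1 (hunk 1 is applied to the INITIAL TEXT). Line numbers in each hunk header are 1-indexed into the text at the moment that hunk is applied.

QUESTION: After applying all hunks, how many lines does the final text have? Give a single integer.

Answer: 15

Derivation:
Hunk 1: at line 4 remove [nvnha,hif,dbld] add [ujpp,fkjb] -> 13 lines: bfcz pudb byozm qxho ncc ujpp fkjb vqfwo gfvt focw pbyow uspsy ohs
Hunk 2: at line 6 remove [vqfwo] add [ffd,kvczd,qmnj] -> 15 lines: bfcz pudb byozm qxho ncc ujpp fkjb ffd kvczd qmnj gfvt focw pbyow uspsy ohs
Hunk 3: at line 5 remove [ujpp,fkjb] add [sigev,zgi] -> 15 lines: bfcz pudb byozm qxho ncc sigev zgi ffd kvczd qmnj gfvt focw pbyow uspsy ohs
Hunk 4: at line 12 remove [pbyow] add [obo] -> 15 lines: bfcz pudb byozm qxho ncc sigev zgi ffd kvczd qmnj gfvt focw obo uspsy ohs
Hunk 5: at line 5 remove [sigev,zgi,ffd] add [jfbnp,ogy,ooud] -> 15 lines: bfcz pudb byozm qxho ncc jfbnp ogy ooud kvczd qmnj gfvt focw obo uspsy ohs
Hunk 6: at line 8 remove [qmnj,gfvt,focw] add [huvv,ehg,flria] -> 15 lines: bfcz pudb byozm qxho ncc jfbnp ogy ooud kvczd huvv ehg flria obo uspsy ohs
Final line count: 15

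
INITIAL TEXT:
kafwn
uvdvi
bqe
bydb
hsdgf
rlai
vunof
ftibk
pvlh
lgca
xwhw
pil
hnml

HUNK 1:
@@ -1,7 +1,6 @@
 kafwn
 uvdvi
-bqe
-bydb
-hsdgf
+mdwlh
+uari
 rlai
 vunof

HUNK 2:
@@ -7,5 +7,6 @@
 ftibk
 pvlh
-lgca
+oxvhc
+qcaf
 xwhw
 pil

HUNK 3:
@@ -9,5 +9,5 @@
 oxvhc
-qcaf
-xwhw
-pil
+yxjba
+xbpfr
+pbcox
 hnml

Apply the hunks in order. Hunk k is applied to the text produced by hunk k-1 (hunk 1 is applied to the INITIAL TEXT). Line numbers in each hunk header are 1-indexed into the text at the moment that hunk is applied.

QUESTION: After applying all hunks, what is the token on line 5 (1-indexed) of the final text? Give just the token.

Answer: rlai

Derivation:
Hunk 1: at line 1 remove [bqe,bydb,hsdgf] add [mdwlh,uari] -> 12 lines: kafwn uvdvi mdwlh uari rlai vunof ftibk pvlh lgca xwhw pil hnml
Hunk 2: at line 7 remove [lgca] add [oxvhc,qcaf] -> 13 lines: kafwn uvdvi mdwlh uari rlai vunof ftibk pvlh oxvhc qcaf xwhw pil hnml
Hunk 3: at line 9 remove [qcaf,xwhw,pil] add [yxjba,xbpfr,pbcox] -> 13 lines: kafwn uvdvi mdwlh uari rlai vunof ftibk pvlh oxvhc yxjba xbpfr pbcox hnml
Final line 5: rlai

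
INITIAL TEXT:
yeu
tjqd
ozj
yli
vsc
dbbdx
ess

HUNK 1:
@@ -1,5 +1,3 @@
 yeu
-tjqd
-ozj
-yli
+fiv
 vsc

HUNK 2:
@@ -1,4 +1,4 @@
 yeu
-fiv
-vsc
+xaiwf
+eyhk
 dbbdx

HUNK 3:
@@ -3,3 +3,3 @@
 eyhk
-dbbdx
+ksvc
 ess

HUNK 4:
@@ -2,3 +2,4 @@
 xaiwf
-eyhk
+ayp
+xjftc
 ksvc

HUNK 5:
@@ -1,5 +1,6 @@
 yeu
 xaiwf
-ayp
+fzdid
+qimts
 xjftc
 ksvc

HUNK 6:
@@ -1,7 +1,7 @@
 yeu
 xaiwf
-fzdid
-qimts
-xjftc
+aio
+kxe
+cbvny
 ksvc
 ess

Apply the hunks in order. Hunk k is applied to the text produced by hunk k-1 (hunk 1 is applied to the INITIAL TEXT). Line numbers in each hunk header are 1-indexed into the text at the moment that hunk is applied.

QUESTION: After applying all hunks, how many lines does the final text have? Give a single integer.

Answer: 7

Derivation:
Hunk 1: at line 1 remove [tjqd,ozj,yli] add [fiv] -> 5 lines: yeu fiv vsc dbbdx ess
Hunk 2: at line 1 remove [fiv,vsc] add [xaiwf,eyhk] -> 5 lines: yeu xaiwf eyhk dbbdx ess
Hunk 3: at line 3 remove [dbbdx] add [ksvc] -> 5 lines: yeu xaiwf eyhk ksvc ess
Hunk 4: at line 2 remove [eyhk] add [ayp,xjftc] -> 6 lines: yeu xaiwf ayp xjftc ksvc ess
Hunk 5: at line 1 remove [ayp] add [fzdid,qimts] -> 7 lines: yeu xaiwf fzdid qimts xjftc ksvc ess
Hunk 6: at line 1 remove [fzdid,qimts,xjftc] add [aio,kxe,cbvny] -> 7 lines: yeu xaiwf aio kxe cbvny ksvc ess
Final line count: 7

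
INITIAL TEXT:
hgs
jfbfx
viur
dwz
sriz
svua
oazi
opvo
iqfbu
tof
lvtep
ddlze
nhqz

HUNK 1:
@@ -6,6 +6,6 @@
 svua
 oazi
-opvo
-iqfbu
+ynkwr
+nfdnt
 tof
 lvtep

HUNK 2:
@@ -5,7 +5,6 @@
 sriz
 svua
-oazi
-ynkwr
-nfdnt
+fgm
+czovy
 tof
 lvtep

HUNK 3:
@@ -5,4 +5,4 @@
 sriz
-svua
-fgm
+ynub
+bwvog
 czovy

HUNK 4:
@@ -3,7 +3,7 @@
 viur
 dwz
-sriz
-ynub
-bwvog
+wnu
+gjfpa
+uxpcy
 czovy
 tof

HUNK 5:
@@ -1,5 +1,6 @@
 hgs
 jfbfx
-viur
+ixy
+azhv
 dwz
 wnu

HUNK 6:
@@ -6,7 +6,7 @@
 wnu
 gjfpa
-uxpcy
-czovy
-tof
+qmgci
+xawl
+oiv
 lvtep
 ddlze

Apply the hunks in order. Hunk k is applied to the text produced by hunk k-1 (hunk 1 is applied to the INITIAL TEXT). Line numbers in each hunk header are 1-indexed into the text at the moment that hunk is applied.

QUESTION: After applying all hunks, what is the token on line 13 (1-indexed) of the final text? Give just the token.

Answer: nhqz

Derivation:
Hunk 1: at line 6 remove [opvo,iqfbu] add [ynkwr,nfdnt] -> 13 lines: hgs jfbfx viur dwz sriz svua oazi ynkwr nfdnt tof lvtep ddlze nhqz
Hunk 2: at line 5 remove [oazi,ynkwr,nfdnt] add [fgm,czovy] -> 12 lines: hgs jfbfx viur dwz sriz svua fgm czovy tof lvtep ddlze nhqz
Hunk 3: at line 5 remove [svua,fgm] add [ynub,bwvog] -> 12 lines: hgs jfbfx viur dwz sriz ynub bwvog czovy tof lvtep ddlze nhqz
Hunk 4: at line 3 remove [sriz,ynub,bwvog] add [wnu,gjfpa,uxpcy] -> 12 lines: hgs jfbfx viur dwz wnu gjfpa uxpcy czovy tof lvtep ddlze nhqz
Hunk 5: at line 1 remove [viur] add [ixy,azhv] -> 13 lines: hgs jfbfx ixy azhv dwz wnu gjfpa uxpcy czovy tof lvtep ddlze nhqz
Hunk 6: at line 6 remove [uxpcy,czovy,tof] add [qmgci,xawl,oiv] -> 13 lines: hgs jfbfx ixy azhv dwz wnu gjfpa qmgci xawl oiv lvtep ddlze nhqz
Final line 13: nhqz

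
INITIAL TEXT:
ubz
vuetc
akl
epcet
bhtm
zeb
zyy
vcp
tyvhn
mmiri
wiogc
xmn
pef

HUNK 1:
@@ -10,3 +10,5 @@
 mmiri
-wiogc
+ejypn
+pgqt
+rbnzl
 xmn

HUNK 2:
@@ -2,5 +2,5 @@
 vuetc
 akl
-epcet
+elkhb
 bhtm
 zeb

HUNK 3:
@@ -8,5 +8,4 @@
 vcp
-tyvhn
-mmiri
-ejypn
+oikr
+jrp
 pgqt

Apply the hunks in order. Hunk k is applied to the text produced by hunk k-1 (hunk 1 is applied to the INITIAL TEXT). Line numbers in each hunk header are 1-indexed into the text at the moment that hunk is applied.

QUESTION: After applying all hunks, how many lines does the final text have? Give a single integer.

Answer: 14

Derivation:
Hunk 1: at line 10 remove [wiogc] add [ejypn,pgqt,rbnzl] -> 15 lines: ubz vuetc akl epcet bhtm zeb zyy vcp tyvhn mmiri ejypn pgqt rbnzl xmn pef
Hunk 2: at line 2 remove [epcet] add [elkhb] -> 15 lines: ubz vuetc akl elkhb bhtm zeb zyy vcp tyvhn mmiri ejypn pgqt rbnzl xmn pef
Hunk 3: at line 8 remove [tyvhn,mmiri,ejypn] add [oikr,jrp] -> 14 lines: ubz vuetc akl elkhb bhtm zeb zyy vcp oikr jrp pgqt rbnzl xmn pef
Final line count: 14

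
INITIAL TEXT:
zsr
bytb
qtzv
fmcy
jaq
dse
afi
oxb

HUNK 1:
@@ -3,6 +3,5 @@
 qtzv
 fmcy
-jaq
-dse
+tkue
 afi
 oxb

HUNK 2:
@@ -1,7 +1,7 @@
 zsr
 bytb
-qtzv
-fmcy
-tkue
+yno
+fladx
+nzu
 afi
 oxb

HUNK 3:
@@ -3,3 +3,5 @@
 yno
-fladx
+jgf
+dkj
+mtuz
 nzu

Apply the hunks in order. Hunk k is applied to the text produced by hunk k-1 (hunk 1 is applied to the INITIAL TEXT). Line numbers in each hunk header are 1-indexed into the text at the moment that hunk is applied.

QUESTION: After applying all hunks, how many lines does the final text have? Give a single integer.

Hunk 1: at line 3 remove [jaq,dse] add [tkue] -> 7 lines: zsr bytb qtzv fmcy tkue afi oxb
Hunk 2: at line 1 remove [qtzv,fmcy,tkue] add [yno,fladx,nzu] -> 7 lines: zsr bytb yno fladx nzu afi oxb
Hunk 3: at line 3 remove [fladx] add [jgf,dkj,mtuz] -> 9 lines: zsr bytb yno jgf dkj mtuz nzu afi oxb
Final line count: 9

Answer: 9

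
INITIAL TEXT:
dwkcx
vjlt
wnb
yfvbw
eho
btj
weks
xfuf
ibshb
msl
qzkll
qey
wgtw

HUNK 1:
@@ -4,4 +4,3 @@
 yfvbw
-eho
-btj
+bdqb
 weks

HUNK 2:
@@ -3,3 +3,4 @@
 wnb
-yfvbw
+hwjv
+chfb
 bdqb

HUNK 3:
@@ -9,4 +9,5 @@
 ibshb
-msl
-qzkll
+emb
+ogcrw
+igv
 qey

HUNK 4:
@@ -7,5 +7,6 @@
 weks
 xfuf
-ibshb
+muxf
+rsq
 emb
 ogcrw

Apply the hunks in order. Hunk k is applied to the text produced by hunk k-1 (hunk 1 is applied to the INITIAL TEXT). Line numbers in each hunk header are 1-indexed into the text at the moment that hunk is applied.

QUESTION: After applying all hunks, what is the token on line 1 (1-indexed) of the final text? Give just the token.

Answer: dwkcx

Derivation:
Hunk 1: at line 4 remove [eho,btj] add [bdqb] -> 12 lines: dwkcx vjlt wnb yfvbw bdqb weks xfuf ibshb msl qzkll qey wgtw
Hunk 2: at line 3 remove [yfvbw] add [hwjv,chfb] -> 13 lines: dwkcx vjlt wnb hwjv chfb bdqb weks xfuf ibshb msl qzkll qey wgtw
Hunk 3: at line 9 remove [msl,qzkll] add [emb,ogcrw,igv] -> 14 lines: dwkcx vjlt wnb hwjv chfb bdqb weks xfuf ibshb emb ogcrw igv qey wgtw
Hunk 4: at line 7 remove [ibshb] add [muxf,rsq] -> 15 lines: dwkcx vjlt wnb hwjv chfb bdqb weks xfuf muxf rsq emb ogcrw igv qey wgtw
Final line 1: dwkcx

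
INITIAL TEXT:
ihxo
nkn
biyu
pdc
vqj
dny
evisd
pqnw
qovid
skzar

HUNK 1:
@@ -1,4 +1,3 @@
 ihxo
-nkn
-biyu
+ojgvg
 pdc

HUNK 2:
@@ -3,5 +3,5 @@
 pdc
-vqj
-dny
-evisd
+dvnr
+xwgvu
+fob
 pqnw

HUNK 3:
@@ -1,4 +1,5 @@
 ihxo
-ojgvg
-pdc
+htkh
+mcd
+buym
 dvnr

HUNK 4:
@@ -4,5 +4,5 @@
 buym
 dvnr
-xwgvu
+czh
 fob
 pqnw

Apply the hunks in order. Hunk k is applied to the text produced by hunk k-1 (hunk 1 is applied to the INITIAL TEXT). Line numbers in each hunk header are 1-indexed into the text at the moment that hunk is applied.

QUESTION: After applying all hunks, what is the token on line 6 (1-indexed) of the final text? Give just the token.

Hunk 1: at line 1 remove [nkn,biyu] add [ojgvg] -> 9 lines: ihxo ojgvg pdc vqj dny evisd pqnw qovid skzar
Hunk 2: at line 3 remove [vqj,dny,evisd] add [dvnr,xwgvu,fob] -> 9 lines: ihxo ojgvg pdc dvnr xwgvu fob pqnw qovid skzar
Hunk 3: at line 1 remove [ojgvg,pdc] add [htkh,mcd,buym] -> 10 lines: ihxo htkh mcd buym dvnr xwgvu fob pqnw qovid skzar
Hunk 4: at line 4 remove [xwgvu] add [czh] -> 10 lines: ihxo htkh mcd buym dvnr czh fob pqnw qovid skzar
Final line 6: czh

Answer: czh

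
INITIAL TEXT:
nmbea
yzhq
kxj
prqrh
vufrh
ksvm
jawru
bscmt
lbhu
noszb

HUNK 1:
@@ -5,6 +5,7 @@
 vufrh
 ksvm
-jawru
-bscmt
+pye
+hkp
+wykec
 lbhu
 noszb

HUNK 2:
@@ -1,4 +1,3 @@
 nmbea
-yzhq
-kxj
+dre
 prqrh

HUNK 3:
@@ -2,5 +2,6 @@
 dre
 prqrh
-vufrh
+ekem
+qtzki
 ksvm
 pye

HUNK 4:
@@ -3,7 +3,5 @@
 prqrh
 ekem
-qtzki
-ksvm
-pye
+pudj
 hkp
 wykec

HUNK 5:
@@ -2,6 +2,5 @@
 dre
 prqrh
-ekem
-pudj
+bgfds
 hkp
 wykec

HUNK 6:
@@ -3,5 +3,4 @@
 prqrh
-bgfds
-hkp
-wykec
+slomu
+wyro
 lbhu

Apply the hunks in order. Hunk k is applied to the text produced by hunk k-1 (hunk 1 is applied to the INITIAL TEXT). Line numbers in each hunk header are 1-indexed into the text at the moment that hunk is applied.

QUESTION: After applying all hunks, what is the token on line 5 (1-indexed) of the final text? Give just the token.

Answer: wyro

Derivation:
Hunk 1: at line 5 remove [jawru,bscmt] add [pye,hkp,wykec] -> 11 lines: nmbea yzhq kxj prqrh vufrh ksvm pye hkp wykec lbhu noszb
Hunk 2: at line 1 remove [yzhq,kxj] add [dre] -> 10 lines: nmbea dre prqrh vufrh ksvm pye hkp wykec lbhu noszb
Hunk 3: at line 2 remove [vufrh] add [ekem,qtzki] -> 11 lines: nmbea dre prqrh ekem qtzki ksvm pye hkp wykec lbhu noszb
Hunk 4: at line 3 remove [qtzki,ksvm,pye] add [pudj] -> 9 lines: nmbea dre prqrh ekem pudj hkp wykec lbhu noszb
Hunk 5: at line 2 remove [ekem,pudj] add [bgfds] -> 8 lines: nmbea dre prqrh bgfds hkp wykec lbhu noszb
Hunk 6: at line 3 remove [bgfds,hkp,wykec] add [slomu,wyro] -> 7 lines: nmbea dre prqrh slomu wyro lbhu noszb
Final line 5: wyro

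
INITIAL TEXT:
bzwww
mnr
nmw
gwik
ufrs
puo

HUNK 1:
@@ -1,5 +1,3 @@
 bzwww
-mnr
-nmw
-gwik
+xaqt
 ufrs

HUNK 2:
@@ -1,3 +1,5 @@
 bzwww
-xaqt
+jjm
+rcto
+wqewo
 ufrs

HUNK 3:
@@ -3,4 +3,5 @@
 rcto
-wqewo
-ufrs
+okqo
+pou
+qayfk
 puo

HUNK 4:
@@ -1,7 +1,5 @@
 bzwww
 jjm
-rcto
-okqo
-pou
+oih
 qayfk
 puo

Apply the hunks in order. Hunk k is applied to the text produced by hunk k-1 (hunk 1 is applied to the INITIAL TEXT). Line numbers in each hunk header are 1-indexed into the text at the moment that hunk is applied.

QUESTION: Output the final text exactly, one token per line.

Hunk 1: at line 1 remove [mnr,nmw,gwik] add [xaqt] -> 4 lines: bzwww xaqt ufrs puo
Hunk 2: at line 1 remove [xaqt] add [jjm,rcto,wqewo] -> 6 lines: bzwww jjm rcto wqewo ufrs puo
Hunk 3: at line 3 remove [wqewo,ufrs] add [okqo,pou,qayfk] -> 7 lines: bzwww jjm rcto okqo pou qayfk puo
Hunk 4: at line 1 remove [rcto,okqo,pou] add [oih] -> 5 lines: bzwww jjm oih qayfk puo

Answer: bzwww
jjm
oih
qayfk
puo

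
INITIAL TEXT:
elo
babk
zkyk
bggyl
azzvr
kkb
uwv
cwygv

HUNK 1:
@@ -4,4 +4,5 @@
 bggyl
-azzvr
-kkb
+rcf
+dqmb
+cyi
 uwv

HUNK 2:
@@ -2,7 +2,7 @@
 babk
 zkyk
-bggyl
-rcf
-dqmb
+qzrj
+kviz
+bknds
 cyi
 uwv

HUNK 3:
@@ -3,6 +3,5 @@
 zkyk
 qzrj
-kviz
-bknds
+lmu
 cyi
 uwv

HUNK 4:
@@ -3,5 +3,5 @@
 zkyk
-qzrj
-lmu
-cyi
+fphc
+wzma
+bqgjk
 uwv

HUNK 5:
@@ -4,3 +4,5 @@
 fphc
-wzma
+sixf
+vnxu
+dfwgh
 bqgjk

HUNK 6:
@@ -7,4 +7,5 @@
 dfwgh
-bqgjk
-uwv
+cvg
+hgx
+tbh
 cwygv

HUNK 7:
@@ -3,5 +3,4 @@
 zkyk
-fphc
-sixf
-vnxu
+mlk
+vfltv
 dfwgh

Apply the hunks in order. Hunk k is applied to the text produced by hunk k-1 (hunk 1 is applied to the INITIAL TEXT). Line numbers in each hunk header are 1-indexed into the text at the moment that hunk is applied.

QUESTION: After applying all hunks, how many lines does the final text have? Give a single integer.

Hunk 1: at line 4 remove [azzvr,kkb] add [rcf,dqmb,cyi] -> 9 lines: elo babk zkyk bggyl rcf dqmb cyi uwv cwygv
Hunk 2: at line 2 remove [bggyl,rcf,dqmb] add [qzrj,kviz,bknds] -> 9 lines: elo babk zkyk qzrj kviz bknds cyi uwv cwygv
Hunk 3: at line 3 remove [kviz,bknds] add [lmu] -> 8 lines: elo babk zkyk qzrj lmu cyi uwv cwygv
Hunk 4: at line 3 remove [qzrj,lmu,cyi] add [fphc,wzma,bqgjk] -> 8 lines: elo babk zkyk fphc wzma bqgjk uwv cwygv
Hunk 5: at line 4 remove [wzma] add [sixf,vnxu,dfwgh] -> 10 lines: elo babk zkyk fphc sixf vnxu dfwgh bqgjk uwv cwygv
Hunk 6: at line 7 remove [bqgjk,uwv] add [cvg,hgx,tbh] -> 11 lines: elo babk zkyk fphc sixf vnxu dfwgh cvg hgx tbh cwygv
Hunk 7: at line 3 remove [fphc,sixf,vnxu] add [mlk,vfltv] -> 10 lines: elo babk zkyk mlk vfltv dfwgh cvg hgx tbh cwygv
Final line count: 10

Answer: 10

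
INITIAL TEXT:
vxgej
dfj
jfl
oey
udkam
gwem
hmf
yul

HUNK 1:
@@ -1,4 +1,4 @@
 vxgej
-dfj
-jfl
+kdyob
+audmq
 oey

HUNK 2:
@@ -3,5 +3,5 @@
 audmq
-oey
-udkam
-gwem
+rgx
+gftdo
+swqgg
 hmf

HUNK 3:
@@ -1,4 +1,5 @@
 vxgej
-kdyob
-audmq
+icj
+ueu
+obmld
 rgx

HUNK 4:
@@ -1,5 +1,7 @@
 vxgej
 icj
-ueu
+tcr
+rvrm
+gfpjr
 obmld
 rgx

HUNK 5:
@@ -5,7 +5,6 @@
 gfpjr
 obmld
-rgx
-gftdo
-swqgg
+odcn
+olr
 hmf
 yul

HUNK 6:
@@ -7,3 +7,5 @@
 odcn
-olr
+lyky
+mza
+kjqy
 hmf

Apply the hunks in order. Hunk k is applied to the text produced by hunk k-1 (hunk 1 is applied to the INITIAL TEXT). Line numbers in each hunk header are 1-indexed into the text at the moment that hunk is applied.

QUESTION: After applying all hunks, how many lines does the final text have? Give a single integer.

Answer: 12

Derivation:
Hunk 1: at line 1 remove [dfj,jfl] add [kdyob,audmq] -> 8 lines: vxgej kdyob audmq oey udkam gwem hmf yul
Hunk 2: at line 3 remove [oey,udkam,gwem] add [rgx,gftdo,swqgg] -> 8 lines: vxgej kdyob audmq rgx gftdo swqgg hmf yul
Hunk 3: at line 1 remove [kdyob,audmq] add [icj,ueu,obmld] -> 9 lines: vxgej icj ueu obmld rgx gftdo swqgg hmf yul
Hunk 4: at line 1 remove [ueu] add [tcr,rvrm,gfpjr] -> 11 lines: vxgej icj tcr rvrm gfpjr obmld rgx gftdo swqgg hmf yul
Hunk 5: at line 5 remove [rgx,gftdo,swqgg] add [odcn,olr] -> 10 lines: vxgej icj tcr rvrm gfpjr obmld odcn olr hmf yul
Hunk 6: at line 7 remove [olr] add [lyky,mza,kjqy] -> 12 lines: vxgej icj tcr rvrm gfpjr obmld odcn lyky mza kjqy hmf yul
Final line count: 12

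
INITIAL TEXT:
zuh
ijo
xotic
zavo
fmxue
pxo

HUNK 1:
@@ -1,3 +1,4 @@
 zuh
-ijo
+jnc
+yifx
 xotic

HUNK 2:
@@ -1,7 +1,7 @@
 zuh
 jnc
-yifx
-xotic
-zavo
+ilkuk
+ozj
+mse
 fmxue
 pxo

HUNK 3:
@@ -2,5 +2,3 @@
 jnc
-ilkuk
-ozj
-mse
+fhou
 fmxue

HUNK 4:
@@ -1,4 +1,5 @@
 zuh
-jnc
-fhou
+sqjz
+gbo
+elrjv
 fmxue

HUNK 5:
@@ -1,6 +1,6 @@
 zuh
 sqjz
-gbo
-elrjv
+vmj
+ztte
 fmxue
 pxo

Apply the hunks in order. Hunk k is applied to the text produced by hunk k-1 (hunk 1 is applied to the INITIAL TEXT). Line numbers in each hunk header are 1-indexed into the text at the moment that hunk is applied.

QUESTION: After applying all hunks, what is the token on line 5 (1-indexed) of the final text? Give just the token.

Answer: fmxue

Derivation:
Hunk 1: at line 1 remove [ijo] add [jnc,yifx] -> 7 lines: zuh jnc yifx xotic zavo fmxue pxo
Hunk 2: at line 1 remove [yifx,xotic,zavo] add [ilkuk,ozj,mse] -> 7 lines: zuh jnc ilkuk ozj mse fmxue pxo
Hunk 3: at line 2 remove [ilkuk,ozj,mse] add [fhou] -> 5 lines: zuh jnc fhou fmxue pxo
Hunk 4: at line 1 remove [jnc,fhou] add [sqjz,gbo,elrjv] -> 6 lines: zuh sqjz gbo elrjv fmxue pxo
Hunk 5: at line 1 remove [gbo,elrjv] add [vmj,ztte] -> 6 lines: zuh sqjz vmj ztte fmxue pxo
Final line 5: fmxue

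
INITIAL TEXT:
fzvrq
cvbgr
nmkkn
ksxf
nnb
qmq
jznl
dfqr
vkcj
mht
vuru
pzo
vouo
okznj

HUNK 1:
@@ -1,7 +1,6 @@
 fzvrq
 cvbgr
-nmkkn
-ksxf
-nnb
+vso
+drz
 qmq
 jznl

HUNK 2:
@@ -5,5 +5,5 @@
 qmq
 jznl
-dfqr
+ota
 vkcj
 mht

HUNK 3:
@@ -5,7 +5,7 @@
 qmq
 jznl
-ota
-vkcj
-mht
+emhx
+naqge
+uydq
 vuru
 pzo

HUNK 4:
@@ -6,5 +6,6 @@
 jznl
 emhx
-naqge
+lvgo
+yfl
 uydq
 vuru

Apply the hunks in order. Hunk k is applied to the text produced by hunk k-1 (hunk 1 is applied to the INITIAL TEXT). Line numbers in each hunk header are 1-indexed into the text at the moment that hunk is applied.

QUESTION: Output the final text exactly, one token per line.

Hunk 1: at line 1 remove [nmkkn,ksxf,nnb] add [vso,drz] -> 13 lines: fzvrq cvbgr vso drz qmq jznl dfqr vkcj mht vuru pzo vouo okznj
Hunk 2: at line 5 remove [dfqr] add [ota] -> 13 lines: fzvrq cvbgr vso drz qmq jznl ota vkcj mht vuru pzo vouo okznj
Hunk 3: at line 5 remove [ota,vkcj,mht] add [emhx,naqge,uydq] -> 13 lines: fzvrq cvbgr vso drz qmq jznl emhx naqge uydq vuru pzo vouo okznj
Hunk 4: at line 6 remove [naqge] add [lvgo,yfl] -> 14 lines: fzvrq cvbgr vso drz qmq jznl emhx lvgo yfl uydq vuru pzo vouo okznj

Answer: fzvrq
cvbgr
vso
drz
qmq
jznl
emhx
lvgo
yfl
uydq
vuru
pzo
vouo
okznj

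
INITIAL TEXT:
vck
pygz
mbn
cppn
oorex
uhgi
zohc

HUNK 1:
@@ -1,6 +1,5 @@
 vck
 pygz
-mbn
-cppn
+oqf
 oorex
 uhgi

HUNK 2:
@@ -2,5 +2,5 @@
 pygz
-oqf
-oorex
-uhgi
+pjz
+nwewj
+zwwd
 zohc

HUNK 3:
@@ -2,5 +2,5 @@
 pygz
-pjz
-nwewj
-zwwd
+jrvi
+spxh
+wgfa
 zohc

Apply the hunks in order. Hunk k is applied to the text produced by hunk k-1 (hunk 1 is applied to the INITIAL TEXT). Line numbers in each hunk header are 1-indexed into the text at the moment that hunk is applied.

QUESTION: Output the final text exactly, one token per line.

Hunk 1: at line 1 remove [mbn,cppn] add [oqf] -> 6 lines: vck pygz oqf oorex uhgi zohc
Hunk 2: at line 2 remove [oqf,oorex,uhgi] add [pjz,nwewj,zwwd] -> 6 lines: vck pygz pjz nwewj zwwd zohc
Hunk 3: at line 2 remove [pjz,nwewj,zwwd] add [jrvi,spxh,wgfa] -> 6 lines: vck pygz jrvi spxh wgfa zohc

Answer: vck
pygz
jrvi
spxh
wgfa
zohc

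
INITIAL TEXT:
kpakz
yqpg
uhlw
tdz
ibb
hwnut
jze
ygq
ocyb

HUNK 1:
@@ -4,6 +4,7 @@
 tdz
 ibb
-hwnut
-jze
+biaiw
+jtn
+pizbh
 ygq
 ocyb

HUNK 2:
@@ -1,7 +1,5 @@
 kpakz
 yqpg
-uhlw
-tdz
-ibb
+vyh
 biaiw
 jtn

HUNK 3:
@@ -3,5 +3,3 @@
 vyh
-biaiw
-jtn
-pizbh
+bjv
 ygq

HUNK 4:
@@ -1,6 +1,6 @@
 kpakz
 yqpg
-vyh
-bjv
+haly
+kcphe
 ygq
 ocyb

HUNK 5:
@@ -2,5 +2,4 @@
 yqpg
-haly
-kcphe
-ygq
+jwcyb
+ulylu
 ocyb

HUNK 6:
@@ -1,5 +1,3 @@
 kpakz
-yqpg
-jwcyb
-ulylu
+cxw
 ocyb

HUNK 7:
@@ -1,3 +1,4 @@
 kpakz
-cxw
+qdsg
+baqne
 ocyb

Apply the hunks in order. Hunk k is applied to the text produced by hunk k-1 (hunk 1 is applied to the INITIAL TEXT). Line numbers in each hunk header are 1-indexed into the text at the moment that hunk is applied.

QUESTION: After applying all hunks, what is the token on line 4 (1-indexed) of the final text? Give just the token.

Hunk 1: at line 4 remove [hwnut,jze] add [biaiw,jtn,pizbh] -> 10 lines: kpakz yqpg uhlw tdz ibb biaiw jtn pizbh ygq ocyb
Hunk 2: at line 1 remove [uhlw,tdz,ibb] add [vyh] -> 8 lines: kpakz yqpg vyh biaiw jtn pizbh ygq ocyb
Hunk 3: at line 3 remove [biaiw,jtn,pizbh] add [bjv] -> 6 lines: kpakz yqpg vyh bjv ygq ocyb
Hunk 4: at line 1 remove [vyh,bjv] add [haly,kcphe] -> 6 lines: kpakz yqpg haly kcphe ygq ocyb
Hunk 5: at line 2 remove [haly,kcphe,ygq] add [jwcyb,ulylu] -> 5 lines: kpakz yqpg jwcyb ulylu ocyb
Hunk 6: at line 1 remove [yqpg,jwcyb,ulylu] add [cxw] -> 3 lines: kpakz cxw ocyb
Hunk 7: at line 1 remove [cxw] add [qdsg,baqne] -> 4 lines: kpakz qdsg baqne ocyb
Final line 4: ocyb

Answer: ocyb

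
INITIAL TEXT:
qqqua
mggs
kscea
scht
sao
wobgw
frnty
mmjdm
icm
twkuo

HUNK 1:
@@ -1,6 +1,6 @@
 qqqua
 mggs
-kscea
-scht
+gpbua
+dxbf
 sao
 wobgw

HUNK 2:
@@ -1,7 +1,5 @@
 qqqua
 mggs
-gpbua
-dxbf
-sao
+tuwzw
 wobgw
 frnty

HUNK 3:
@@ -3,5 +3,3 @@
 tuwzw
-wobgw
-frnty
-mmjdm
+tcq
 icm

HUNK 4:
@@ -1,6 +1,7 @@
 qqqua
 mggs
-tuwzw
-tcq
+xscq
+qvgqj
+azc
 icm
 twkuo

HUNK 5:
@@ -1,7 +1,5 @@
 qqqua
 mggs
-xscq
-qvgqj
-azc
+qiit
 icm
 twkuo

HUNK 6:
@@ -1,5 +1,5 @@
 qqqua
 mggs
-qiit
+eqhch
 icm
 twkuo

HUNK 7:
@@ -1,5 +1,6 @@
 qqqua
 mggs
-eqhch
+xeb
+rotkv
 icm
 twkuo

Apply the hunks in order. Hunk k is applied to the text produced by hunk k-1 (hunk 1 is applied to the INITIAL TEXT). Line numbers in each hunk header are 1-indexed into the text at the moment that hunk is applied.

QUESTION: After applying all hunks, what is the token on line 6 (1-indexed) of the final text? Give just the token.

Hunk 1: at line 1 remove [kscea,scht] add [gpbua,dxbf] -> 10 lines: qqqua mggs gpbua dxbf sao wobgw frnty mmjdm icm twkuo
Hunk 2: at line 1 remove [gpbua,dxbf,sao] add [tuwzw] -> 8 lines: qqqua mggs tuwzw wobgw frnty mmjdm icm twkuo
Hunk 3: at line 3 remove [wobgw,frnty,mmjdm] add [tcq] -> 6 lines: qqqua mggs tuwzw tcq icm twkuo
Hunk 4: at line 1 remove [tuwzw,tcq] add [xscq,qvgqj,azc] -> 7 lines: qqqua mggs xscq qvgqj azc icm twkuo
Hunk 5: at line 1 remove [xscq,qvgqj,azc] add [qiit] -> 5 lines: qqqua mggs qiit icm twkuo
Hunk 6: at line 1 remove [qiit] add [eqhch] -> 5 lines: qqqua mggs eqhch icm twkuo
Hunk 7: at line 1 remove [eqhch] add [xeb,rotkv] -> 6 lines: qqqua mggs xeb rotkv icm twkuo
Final line 6: twkuo

Answer: twkuo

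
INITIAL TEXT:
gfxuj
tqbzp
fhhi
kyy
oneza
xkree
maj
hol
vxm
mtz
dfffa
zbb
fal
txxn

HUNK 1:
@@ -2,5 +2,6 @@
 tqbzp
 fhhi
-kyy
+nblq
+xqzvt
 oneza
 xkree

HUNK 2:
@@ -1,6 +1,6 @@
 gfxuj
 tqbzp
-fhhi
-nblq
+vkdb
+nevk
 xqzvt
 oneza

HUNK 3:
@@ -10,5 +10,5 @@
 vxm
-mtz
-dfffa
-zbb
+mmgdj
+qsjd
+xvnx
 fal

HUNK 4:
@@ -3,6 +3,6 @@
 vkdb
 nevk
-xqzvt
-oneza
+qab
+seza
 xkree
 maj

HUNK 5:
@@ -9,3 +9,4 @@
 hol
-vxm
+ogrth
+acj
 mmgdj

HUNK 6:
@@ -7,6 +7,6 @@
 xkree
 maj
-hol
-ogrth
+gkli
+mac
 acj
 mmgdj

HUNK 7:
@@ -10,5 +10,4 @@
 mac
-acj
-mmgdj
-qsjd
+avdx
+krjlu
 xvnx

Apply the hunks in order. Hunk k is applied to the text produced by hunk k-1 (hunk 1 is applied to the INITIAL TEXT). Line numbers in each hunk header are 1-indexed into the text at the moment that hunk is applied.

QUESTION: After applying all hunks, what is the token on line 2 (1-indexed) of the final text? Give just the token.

Answer: tqbzp

Derivation:
Hunk 1: at line 2 remove [kyy] add [nblq,xqzvt] -> 15 lines: gfxuj tqbzp fhhi nblq xqzvt oneza xkree maj hol vxm mtz dfffa zbb fal txxn
Hunk 2: at line 1 remove [fhhi,nblq] add [vkdb,nevk] -> 15 lines: gfxuj tqbzp vkdb nevk xqzvt oneza xkree maj hol vxm mtz dfffa zbb fal txxn
Hunk 3: at line 10 remove [mtz,dfffa,zbb] add [mmgdj,qsjd,xvnx] -> 15 lines: gfxuj tqbzp vkdb nevk xqzvt oneza xkree maj hol vxm mmgdj qsjd xvnx fal txxn
Hunk 4: at line 3 remove [xqzvt,oneza] add [qab,seza] -> 15 lines: gfxuj tqbzp vkdb nevk qab seza xkree maj hol vxm mmgdj qsjd xvnx fal txxn
Hunk 5: at line 9 remove [vxm] add [ogrth,acj] -> 16 lines: gfxuj tqbzp vkdb nevk qab seza xkree maj hol ogrth acj mmgdj qsjd xvnx fal txxn
Hunk 6: at line 7 remove [hol,ogrth] add [gkli,mac] -> 16 lines: gfxuj tqbzp vkdb nevk qab seza xkree maj gkli mac acj mmgdj qsjd xvnx fal txxn
Hunk 7: at line 10 remove [acj,mmgdj,qsjd] add [avdx,krjlu] -> 15 lines: gfxuj tqbzp vkdb nevk qab seza xkree maj gkli mac avdx krjlu xvnx fal txxn
Final line 2: tqbzp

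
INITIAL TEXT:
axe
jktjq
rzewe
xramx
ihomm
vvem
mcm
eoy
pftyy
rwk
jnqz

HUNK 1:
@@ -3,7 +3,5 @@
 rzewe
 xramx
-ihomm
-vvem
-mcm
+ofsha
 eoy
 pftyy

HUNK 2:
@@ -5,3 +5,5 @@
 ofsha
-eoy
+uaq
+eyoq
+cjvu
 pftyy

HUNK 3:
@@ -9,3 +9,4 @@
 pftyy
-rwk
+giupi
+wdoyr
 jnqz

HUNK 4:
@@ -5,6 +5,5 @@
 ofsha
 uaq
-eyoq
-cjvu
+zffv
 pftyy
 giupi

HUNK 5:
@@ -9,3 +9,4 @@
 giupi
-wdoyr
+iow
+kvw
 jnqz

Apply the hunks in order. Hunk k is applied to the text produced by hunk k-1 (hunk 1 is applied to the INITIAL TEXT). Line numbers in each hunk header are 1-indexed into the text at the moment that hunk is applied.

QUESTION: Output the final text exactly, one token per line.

Answer: axe
jktjq
rzewe
xramx
ofsha
uaq
zffv
pftyy
giupi
iow
kvw
jnqz

Derivation:
Hunk 1: at line 3 remove [ihomm,vvem,mcm] add [ofsha] -> 9 lines: axe jktjq rzewe xramx ofsha eoy pftyy rwk jnqz
Hunk 2: at line 5 remove [eoy] add [uaq,eyoq,cjvu] -> 11 lines: axe jktjq rzewe xramx ofsha uaq eyoq cjvu pftyy rwk jnqz
Hunk 3: at line 9 remove [rwk] add [giupi,wdoyr] -> 12 lines: axe jktjq rzewe xramx ofsha uaq eyoq cjvu pftyy giupi wdoyr jnqz
Hunk 4: at line 5 remove [eyoq,cjvu] add [zffv] -> 11 lines: axe jktjq rzewe xramx ofsha uaq zffv pftyy giupi wdoyr jnqz
Hunk 5: at line 9 remove [wdoyr] add [iow,kvw] -> 12 lines: axe jktjq rzewe xramx ofsha uaq zffv pftyy giupi iow kvw jnqz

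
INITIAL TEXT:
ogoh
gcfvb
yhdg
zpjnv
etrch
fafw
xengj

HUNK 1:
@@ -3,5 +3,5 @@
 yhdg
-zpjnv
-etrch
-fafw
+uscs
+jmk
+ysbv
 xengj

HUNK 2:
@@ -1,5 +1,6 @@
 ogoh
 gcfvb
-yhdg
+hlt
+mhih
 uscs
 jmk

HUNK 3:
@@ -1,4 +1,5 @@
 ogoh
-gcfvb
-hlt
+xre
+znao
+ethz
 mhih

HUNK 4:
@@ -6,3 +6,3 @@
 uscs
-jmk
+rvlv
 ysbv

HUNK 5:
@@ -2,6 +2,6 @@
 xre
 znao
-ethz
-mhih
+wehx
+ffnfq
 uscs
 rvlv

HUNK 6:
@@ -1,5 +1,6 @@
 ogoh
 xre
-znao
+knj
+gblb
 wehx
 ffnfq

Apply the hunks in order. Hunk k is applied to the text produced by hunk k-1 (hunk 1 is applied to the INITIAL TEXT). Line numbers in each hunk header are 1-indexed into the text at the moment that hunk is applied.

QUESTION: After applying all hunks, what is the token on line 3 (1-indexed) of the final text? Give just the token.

Hunk 1: at line 3 remove [zpjnv,etrch,fafw] add [uscs,jmk,ysbv] -> 7 lines: ogoh gcfvb yhdg uscs jmk ysbv xengj
Hunk 2: at line 1 remove [yhdg] add [hlt,mhih] -> 8 lines: ogoh gcfvb hlt mhih uscs jmk ysbv xengj
Hunk 3: at line 1 remove [gcfvb,hlt] add [xre,znao,ethz] -> 9 lines: ogoh xre znao ethz mhih uscs jmk ysbv xengj
Hunk 4: at line 6 remove [jmk] add [rvlv] -> 9 lines: ogoh xre znao ethz mhih uscs rvlv ysbv xengj
Hunk 5: at line 2 remove [ethz,mhih] add [wehx,ffnfq] -> 9 lines: ogoh xre znao wehx ffnfq uscs rvlv ysbv xengj
Hunk 6: at line 1 remove [znao] add [knj,gblb] -> 10 lines: ogoh xre knj gblb wehx ffnfq uscs rvlv ysbv xengj
Final line 3: knj

Answer: knj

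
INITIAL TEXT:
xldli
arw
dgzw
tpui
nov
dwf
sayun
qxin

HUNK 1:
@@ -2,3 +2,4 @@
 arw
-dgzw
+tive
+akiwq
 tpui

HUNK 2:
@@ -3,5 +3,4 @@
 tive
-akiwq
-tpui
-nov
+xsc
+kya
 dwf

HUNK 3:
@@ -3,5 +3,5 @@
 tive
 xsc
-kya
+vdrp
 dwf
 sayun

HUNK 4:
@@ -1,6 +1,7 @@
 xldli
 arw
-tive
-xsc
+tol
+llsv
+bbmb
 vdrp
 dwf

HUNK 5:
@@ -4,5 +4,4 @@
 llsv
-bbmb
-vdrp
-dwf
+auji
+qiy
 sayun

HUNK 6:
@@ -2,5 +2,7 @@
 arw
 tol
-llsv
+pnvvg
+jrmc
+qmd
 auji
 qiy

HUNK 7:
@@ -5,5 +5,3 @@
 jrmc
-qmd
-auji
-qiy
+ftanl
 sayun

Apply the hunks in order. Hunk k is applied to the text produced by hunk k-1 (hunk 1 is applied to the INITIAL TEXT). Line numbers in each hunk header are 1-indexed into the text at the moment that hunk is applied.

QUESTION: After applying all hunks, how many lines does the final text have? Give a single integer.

Answer: 8

Derivation:
Hunk 1: at line 2 remove [dgzw] add [tive,akiwq] -> 9 lines: xldli arw tive akiwq tpui nov dwf sayun qxin
Hunk 2: at line 3 remove [akiwq,tpui,nov] add [xsc,kya] -> 8 lines: xldli arw tive xsc kya dwf sayun qxin
Hunk 3: at line 3 remove [kya] add [vdrp] -> 8 lines: xldli arw tive xsc vdrp dwf sayun qxin
Hunk 4: at line 1 remove [tive,xsc] add [tol,llsv,bbmb] -> 9 lines: xldli arw tol llsv bbmb vdrp dwf sayun qxin
Hunk 5: at line 4 remove [bbmb,vdrp,dwf] add [auji,qiy] -> 8 lines: xldli arw tol llsv auji qiy sayun qxin
Hunk 6: at line 2 remove [llsv] add [pnvvg,jrmc,qmd] -> 10 lines: xldli arw tol pnvvg jrmc qmd auji qiy sayun qxin
Hunk 7: at line 5 remove [qmd,auji,qiy] add [ftanl] -> 8 lines: xldli arw tol pnvvg jrmc ftanl sayun qxin
Final line count: 8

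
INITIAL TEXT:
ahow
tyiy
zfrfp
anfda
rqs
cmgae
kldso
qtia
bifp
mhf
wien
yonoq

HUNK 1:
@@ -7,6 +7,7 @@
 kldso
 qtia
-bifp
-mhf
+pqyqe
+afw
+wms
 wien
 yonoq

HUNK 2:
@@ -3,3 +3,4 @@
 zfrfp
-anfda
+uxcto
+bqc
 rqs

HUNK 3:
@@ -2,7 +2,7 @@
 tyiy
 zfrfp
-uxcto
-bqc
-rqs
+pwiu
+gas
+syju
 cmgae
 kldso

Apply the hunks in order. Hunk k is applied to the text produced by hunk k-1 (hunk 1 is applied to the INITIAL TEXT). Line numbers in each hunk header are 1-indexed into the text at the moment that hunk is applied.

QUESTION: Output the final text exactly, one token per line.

Hunk 1: at line 7 remove [bifp,mhf] add [pqyqe,afw,wms] -> 13 lines: ahow tyiy zfrfp anfda rqs cmgae kldso qtia pqyqe afw wms wien yonoq
Hunk 2: at line 3 remove [anfda] add [uxcto,bqc] -> 14 lines: ahow tyiy zfrfp uxcto bqc rqs cmgae kldso qtia pqyqe afw wms wien yonoq
Hunk 3: at line 2 remove [uxcto,bqc,rqs] add [pwiu,gas,syju] -> 14 lines: ahow tyiy zfrfp pwiu gas syju cmgae kldso qtia pqyqe afw wms wien yonoq

Answer: ahow
tyiy
zfrfp
pwiu
gas
syju
cmgae
kldso
qtia
pqyqe
afw
wms
wien
yonoq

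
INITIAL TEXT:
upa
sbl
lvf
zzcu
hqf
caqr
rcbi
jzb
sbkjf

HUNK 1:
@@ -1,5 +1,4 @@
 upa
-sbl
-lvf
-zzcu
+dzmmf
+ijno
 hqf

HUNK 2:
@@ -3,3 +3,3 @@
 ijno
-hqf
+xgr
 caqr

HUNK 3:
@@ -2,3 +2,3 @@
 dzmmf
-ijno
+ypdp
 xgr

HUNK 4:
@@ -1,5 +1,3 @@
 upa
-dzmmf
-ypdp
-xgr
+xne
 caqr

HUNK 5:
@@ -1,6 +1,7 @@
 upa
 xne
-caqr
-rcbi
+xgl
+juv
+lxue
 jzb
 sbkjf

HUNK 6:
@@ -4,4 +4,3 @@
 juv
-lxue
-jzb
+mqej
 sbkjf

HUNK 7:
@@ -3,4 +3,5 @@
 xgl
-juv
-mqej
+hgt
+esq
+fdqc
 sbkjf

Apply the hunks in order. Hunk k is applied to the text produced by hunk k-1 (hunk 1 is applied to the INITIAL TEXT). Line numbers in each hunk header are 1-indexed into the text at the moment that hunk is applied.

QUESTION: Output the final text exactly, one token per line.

Hunk 1: at line 1 remove [sbl,lvf,zzcu] add [dzmmf,ijno] -> 8 lines: upa dzmmf ijno hqf caqr rcbi jzb sbkjf
Hunk 2: at line 3 remove [hqf] add [xgr] -> 8 lines: upa dzmmf ijno xgr caqr rcbi jzb sbkjf
Hunk 3: at line 2 remove [ijno] add [ypdp] -> 8 lines: upa dzmmf ypdp xgr caqr rcbi jzb sbkjf
Hunk 4: at line 1 remove [dzmmf,ypdp,xgr] add [xne] -> 6 lines: upa xne caqr rcbi jzb sbkjf
Hunk 5: at line 1 remove [caqr,rcbi] add [xgl,juv,lxue] -> 7 lines: upa xne xgl juv lxue jzb sbkjf
Hunk 6: at line 4 remove [lxue,jzb] add [mqej] -> 6 lines: upa xne xgl juv mqej sbkjf
Hunk 7: at line 3 remove [juv,mqej] add [hgt,esq,fdqc] -> 7 lines: upa xne xgl hgt esq fdqc sbkjf

Answer: upa
xne
xgl
hgt
esq
fdqc
sbkjf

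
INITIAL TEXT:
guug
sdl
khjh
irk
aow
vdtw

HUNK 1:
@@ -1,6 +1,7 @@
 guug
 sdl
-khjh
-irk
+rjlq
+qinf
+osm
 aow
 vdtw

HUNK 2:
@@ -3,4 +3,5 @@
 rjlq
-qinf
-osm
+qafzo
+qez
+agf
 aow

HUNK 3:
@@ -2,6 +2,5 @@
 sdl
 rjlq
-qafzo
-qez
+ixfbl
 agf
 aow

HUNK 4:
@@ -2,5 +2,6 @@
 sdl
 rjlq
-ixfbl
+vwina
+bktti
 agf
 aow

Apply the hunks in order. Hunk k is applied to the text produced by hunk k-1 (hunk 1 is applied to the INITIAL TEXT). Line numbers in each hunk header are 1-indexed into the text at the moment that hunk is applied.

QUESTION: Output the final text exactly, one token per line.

Answer: guug
sdl
rjlq
vwina
bktti
agf
aow
vdtw

Derivation:
Hunk 1: at line 1 remove [khjh,irk] add [rjlq,qinf,osm] -> 7 lines: guug sdl rjlq qinf osm aow vdtw
Hunk 2: at line 3 remove [qinf,osm] add [qafzo,qez,agf] -> 8 lines: guug sdl rjlq qafzo qez agf aow vdtw
Hunk 3: at line 2 remove [qafzo,qez] add [ixfbl] -> 7 lines: guug sdl rjlq ixfbl agf aow vdtw
Hunk 4: at line 2 remove [ixfbl] add [vwina,bktti] -> 8 lines: guug sdl rjlq vwina bktti agf aow vdtw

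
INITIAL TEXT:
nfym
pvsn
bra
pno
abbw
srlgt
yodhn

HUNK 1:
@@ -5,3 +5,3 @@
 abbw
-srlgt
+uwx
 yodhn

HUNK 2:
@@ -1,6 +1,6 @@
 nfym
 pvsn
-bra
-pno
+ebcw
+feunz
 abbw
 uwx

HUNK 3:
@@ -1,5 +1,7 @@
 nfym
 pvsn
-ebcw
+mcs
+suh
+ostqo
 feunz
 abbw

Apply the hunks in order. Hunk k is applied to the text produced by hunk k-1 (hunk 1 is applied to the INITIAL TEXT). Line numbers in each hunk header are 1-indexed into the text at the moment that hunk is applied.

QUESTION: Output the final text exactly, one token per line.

Answer: nfym
pvsn
mcs
suh
ostqo
feunz
abbw
uwx
yodhn

Derivation:
Hunk 1: at line 5 remove [srlgt] add [uwx] -> 7 lines: nfym pvsn bra pno abbw uwx yodhn
Hunk 2: at line 1 remove [bra,pno] add [ebcw,feunz] -> 7 lines: nfym pvsn ebcw feunz abbw uwx yodhn
Hunk 3: at line 1 remove [ebcw] add [mcs,suh,ostqo] -> 9 lines: nfym pvsn mcs suh ostqo feunz abbw uwx yodhn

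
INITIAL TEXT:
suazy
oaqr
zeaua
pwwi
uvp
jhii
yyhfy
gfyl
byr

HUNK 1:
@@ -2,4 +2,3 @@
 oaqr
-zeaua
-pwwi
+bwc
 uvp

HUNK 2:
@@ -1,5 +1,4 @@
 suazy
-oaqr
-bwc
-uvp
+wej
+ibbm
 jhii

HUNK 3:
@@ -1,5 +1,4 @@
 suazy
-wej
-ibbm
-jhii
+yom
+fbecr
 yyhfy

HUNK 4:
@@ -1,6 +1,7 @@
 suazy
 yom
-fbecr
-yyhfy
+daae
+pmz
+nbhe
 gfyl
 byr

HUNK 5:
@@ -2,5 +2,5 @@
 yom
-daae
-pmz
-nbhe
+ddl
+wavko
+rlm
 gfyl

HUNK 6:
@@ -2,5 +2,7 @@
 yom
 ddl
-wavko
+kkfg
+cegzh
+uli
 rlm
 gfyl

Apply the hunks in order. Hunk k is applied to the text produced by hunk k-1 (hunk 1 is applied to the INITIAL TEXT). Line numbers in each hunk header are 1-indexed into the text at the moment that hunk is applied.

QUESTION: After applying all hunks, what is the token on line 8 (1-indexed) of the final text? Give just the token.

Hunk 1: at line 2 remove [zeaua,pwwi] add [bwc] -> 8 lines: suazy oaqr bwc uvp jhii yyhfy gfyl byr
Hunk 2: at line 1 remove [oaqr,bwc,uvp] add [wej,ibbm] -> 7 lines: suazy wej ibbm jhii yyhfy gfyl byr
Hunk 3: at line 1 remove [wej,ibbm,jhii] add [yom,fbecr] -> 6 lines: suazy yom fbecr yyhfy gfyl byr
Hunk 4: at line 1 remove [fbecr,yyhfy] add [daae,pmz,nbhe] -> 7 lines: suazy yom daae pmz nbhe gfyl byr
Hunk 5: at line 2 remove [daae,pmz,nbhe] add [ddl,wavko,rlm] -> 7 lines: suazy yom ddl wavko rlm gfyl byr
Hunk 6: at line 2 remove [wavko] add [kkfg,cegzh,uli] -> 9 lines: suazy yom ddl kkfg cegzh uli rlm gfyl byr
Final line 8: gfyl

Answer: gfyl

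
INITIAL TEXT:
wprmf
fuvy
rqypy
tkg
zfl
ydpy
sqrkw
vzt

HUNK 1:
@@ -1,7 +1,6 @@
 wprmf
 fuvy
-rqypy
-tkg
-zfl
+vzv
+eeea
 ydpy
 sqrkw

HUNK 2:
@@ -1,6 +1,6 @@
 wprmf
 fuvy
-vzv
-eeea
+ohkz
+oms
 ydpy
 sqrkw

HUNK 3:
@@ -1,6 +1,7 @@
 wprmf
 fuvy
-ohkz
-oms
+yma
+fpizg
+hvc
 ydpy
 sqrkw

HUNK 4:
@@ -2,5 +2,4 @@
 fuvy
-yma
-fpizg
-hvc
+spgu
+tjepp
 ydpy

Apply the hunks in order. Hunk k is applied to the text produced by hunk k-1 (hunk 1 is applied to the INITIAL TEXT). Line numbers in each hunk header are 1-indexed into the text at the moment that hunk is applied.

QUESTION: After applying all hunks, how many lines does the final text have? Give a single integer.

Answer: 7

Derivation:
Hunk 1: at line 1 remove [rqypy,tkg,zfl] add [vzv,eeea] -> 7 lines: wprmf fuvy vzv eeea ydpy sqrkw vzt
Hunk 2: at line 1 remove [vzv,eeea] add [ohkz,oms] -> 7 lines: wprmf fuvy ohkz oms ydpy sqrkw vzt
Hunk 3: at line 1 remove [ohkz,oms] add [yma,fpizg,hvc] -> 8 lines: wprmf fuvy yma fpizg hvc ydpy sqrkw vzt
Hunk 4: at line 2 remove [yma,fpizg,hvc] add [spgu,tjepp] -> 7 lines: wprmf fuvy spgu tjepp ydpy sqrkw vzt
Final line count: 7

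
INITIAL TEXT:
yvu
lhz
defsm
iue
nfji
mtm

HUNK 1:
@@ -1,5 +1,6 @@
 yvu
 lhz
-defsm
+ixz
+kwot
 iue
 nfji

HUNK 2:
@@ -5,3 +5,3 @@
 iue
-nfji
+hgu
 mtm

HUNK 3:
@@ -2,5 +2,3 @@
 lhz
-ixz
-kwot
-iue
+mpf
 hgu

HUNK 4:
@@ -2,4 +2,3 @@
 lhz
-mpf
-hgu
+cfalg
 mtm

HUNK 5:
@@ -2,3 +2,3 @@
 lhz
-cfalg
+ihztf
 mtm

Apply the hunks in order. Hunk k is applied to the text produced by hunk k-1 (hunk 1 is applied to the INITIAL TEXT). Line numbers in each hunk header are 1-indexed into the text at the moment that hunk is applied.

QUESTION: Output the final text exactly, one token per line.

Hunk 1: at line 1 remove [defsm] add [ixz,kwot] -> 7 lines: yvu lhz ixz kwot iue nfji mtm
Hunk 2: at line 5 remove [nfji] add [hgu] -> 7 lines: yvu lhz ixz kwot iue hgu mtm
Hunk 3: at line 2 remove [ixz,kwot,iue] add [mpf] -> 5 lines: yvu lhz mpf hgu mtm
Hunk 4: at line 2 remove [mpf,hgu] add [cfalg] -> 4 lines: yvu lhz cfalg mtm
Hunk 5: at line 2 remove [cfalg] add [ihztf] -> 4 lines: yvu lhz ihztf mtm

Answer: yvu
lhz
ihztf
mtm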